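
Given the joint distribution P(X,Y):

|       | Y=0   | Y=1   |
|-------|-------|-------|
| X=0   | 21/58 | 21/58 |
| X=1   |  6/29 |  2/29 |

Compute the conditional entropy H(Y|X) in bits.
0.9479 bits

H(Y|X) = H(X,Y) - H(X)

H(X,Y) = -Σ_{x,y} P(x,y) log₂ P(x,y). Per-cell terms -P(x,y)·log₂P(x,y):
  X=0: 0.53067, 0.53067
  X=1: 0.47028, 0.26607
Sum of the 4 terms: H(X,Y) = 1.79769 bits

Marginal of X (row sums):
  P(X=0) = 21/58 + 21/58 = 21/29
  P(X=1) = 6/29 + 2/29 = 8/29
H(X) = -[(21/29)·log₂(21/29) + (8/29)·log₂(8/29)]
  = 0.33720 + 0.51255 = 0.84975 bits

H(Y|X) = H(X,Y) - H(X) = 1.79769 - 0.84975 = 0.9479 bits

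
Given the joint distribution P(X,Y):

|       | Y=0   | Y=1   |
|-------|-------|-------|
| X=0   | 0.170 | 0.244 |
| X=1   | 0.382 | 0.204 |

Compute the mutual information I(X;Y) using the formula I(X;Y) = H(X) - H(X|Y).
0.0414 bits

I(X;Y) = H(X) - H(X|Y)

Marginal of X (row sums):
  P(X=0) = 0.170 + 0.244 = 0.414
  P(X=1) = 0.382 + 0.204 = 0.586
H(X) = -[0.414·log₂(0.414) + 0.586·log₂(0.586)]
  = 0.52673 + 0.45182 = 0.97855 bits

Marginal of Y (column sums):
  P(Y=0) = 0.170 + 0.382 = 0.552
  P(Y=1) = 0.244 + 0.204 = 0.448
H(X|Y) = Σ_y P(y)·H(X|Y=y):
  Y=0: P(Y=0) = 0.552, P(X|Y=0) = (85/276, 191/276) → H(X|Y=0) = 0.89082
  Y=1: P(Y=1) = 0.448, P(X|Y=1) = (61/112, 51/112) → H(X|Y=1) = 0.99424
H(X|Y) = 0.552·0.89082 + 0.448·0.99424 = 0.93715 bits

I(X;Y) = H(X) - H(X|Y) = 0.97855 - 0.93715 = 0.0414 bits

Cross-check via I(X;Y) = H(X) + H(Y) - H(X,Y): computing H(Y) from the column sums and H(X,Y) from the 4 cells in the same way gives H(Y) = 0.99218 bits and H(X,Y) = 1.92934 bits, so
I(X;Y) = 0.97855 + 0.99218 - 1.92934 = 0.0414 bits ✓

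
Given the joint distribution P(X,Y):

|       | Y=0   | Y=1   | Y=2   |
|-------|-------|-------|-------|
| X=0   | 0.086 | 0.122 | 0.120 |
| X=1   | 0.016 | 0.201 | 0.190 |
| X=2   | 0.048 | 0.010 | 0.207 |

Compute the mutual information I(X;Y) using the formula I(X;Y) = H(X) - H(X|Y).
0.1892 bits

I(X;Y) = H(X) - H(X|Y)

Marginal of X (row sums):
  P(X=0) = 0.086 + 0.122 + 0.120 = 0.328
  P(X=1) = 0.016 + 0.201 + 0.190 = 0.407
  P(X=2) = 0.048 + 0.010 + 0.207 = 0.265
H(X) = -[0.328·log₂(0.328) + 0.407·log₂(0.407) + 0.265·log₂(0.265)]
  = 0.52750 + 0.52784 + 0.50772 = 1.5631 bits

Marginal of Y (column sums):
  P(Y=0) = 0.086 + 0.016 + 0.048 = 0.150
  P(Y=1) = 0.122 + 0.201 + 0.010 = 0.333
  P(Y=2) = 0.120 + 0.190 + 0.207 = 0.517
H(X|Y) = Σ_y P(y)·H(X|Y=y):
  Y=0: P(Y=0) = 0.150, P(X|Y=0) = (43/75, 8/75, 8/25) → H(X|Y=0) = 1.33057
  Y=1: P(Y=1) = 0.333, P(X|Y=1) = (122/333, 67/111, 10/333) → H(X|Y=1) = 1.12223
  Y=2: P(Y=2) = 0.517, P(X|Y=2) = (120/517, 190/517, 207/517) → H(X|Y=2) = 1.54854
H(X|Y) = 0.150·1.33057 + 0.333·1.12223 + 0.517·1.54854 = 1.3739 bits

I(X;Y) = H(X) - H(X|Y) = 1.5631 - 1.3739 = 0.1892 bits

Cross-check via I(X;Y) = H(X) + H(Y) - H(X,Y): computing H(Y) from the column sums and H(X,Y) from the 9 cells in the same way gives H(Y) = 1.4309 bits and H(X,Y) = 2.8048 bits, so
I(X;Y) = 1.5631 + 1.4309 - 2.8048 = 0.1892 bits ✓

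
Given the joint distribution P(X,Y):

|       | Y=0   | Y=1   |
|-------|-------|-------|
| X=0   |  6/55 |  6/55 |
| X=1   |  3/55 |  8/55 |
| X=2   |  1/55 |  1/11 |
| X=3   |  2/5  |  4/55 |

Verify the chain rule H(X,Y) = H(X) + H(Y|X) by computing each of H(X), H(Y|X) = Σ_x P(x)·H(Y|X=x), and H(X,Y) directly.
H(X) = 1.8033 bits, H(Y|X) = 0.7510 bits, H(X,Y) = 2.5542 bits

Marginal of X (row sums):
  P(X=0) = 6/55 + 6/55 = 12/55
  P(X=1) = 3/55 + 8/55 = 1/5
  P(X=2) = 1/55 + 1/11 = 6/55
  P(X=3) = 2/5 + 4/55 = 26/55
H(X) = -[(12/55)·log₂(12/55) + (1/5)·log₂(1/5) + (6/55)·log₂(6/55) + (26/55)·log₂(26/55)]
  = 0.47921 + 0.46439 + 0.34870 + 0.51098 = 1.8033 bits

H(Y|X) = Σ_x P(x)·H(Y|X=x):
  X=0: P(X=0) = 12/55, P(Y|X=0) = (1/2, 1/2) → H(Y|X=0) = 1.00000
  X=1: P(X=1) = 1/5, P(Y|X=1) = (3/11, 8/11) → H(Y|X=1) = 0.84535
  X=2: P(X=2) = 6/55, P(Y|X=2) = (1/6, 5/6) → H(Y|X=2) = 0.65002
  X=3: P(X=3) = 26/55, P(Y|X=3) = (11/13, 2/13) → H(Y|X=3) = 0.61938
H(Y|X) = (12/55)·1.00000 + (1/5)·0.84535 + (6/55)·0.65002 + (26/55)·0.61938 = 0.7510 bits

H(X,Y) = -Σ_{x,y} P(x,y) log₂ P(x,y). Per-cell terms -P(x,y)·log₂P(x,y):
  X=0: 0.34870, 0.34870
  X=1: 0.22889, 0.40456
  X=2: 0.10512, 0.31449
  X=3: 0.52877, 0.27501
Sum of the 8 terms: H(X,Y) = 2.5542 bits

Chain rule check:
  H(X) + H(Y|X) = 1.8033 + 0.7510 = 2.5543 bits
  H(X,Y) = 2.5542 bits
✓ Chain rule verified (Δ = 0.0001 is 4-dp rounding noise: each of the three values was rounded independently).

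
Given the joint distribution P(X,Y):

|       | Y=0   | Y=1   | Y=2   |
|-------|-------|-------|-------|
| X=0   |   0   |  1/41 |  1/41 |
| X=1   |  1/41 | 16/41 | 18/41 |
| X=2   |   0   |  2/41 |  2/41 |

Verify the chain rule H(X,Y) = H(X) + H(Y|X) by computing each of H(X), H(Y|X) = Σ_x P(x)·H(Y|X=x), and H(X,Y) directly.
H(X) = 0.7350 bits, H(Y|X) = 1.1333 bits, H(X,Y) = 1.8683 bits

Marginal of X (row sums):
  P(X=0) = 0 + 1/41 + 1/41 = 2/41
  P(X=1) = 1/41 + 16/41 + 18/41 = 35/41
  P(X=2) = 0 + 2/41 + 2/41 = 4/41
H(X) = -[(2/41)·log₂(2/41) + (35/41)·log₂(35/41) + (4/41)·log₂(4/41)]
  = 0.21256 + 0.19486 + 0.32757 = 0.7350 bits

H(Y|X) = Σ_x P(x)·H(Y|X=x):
  X=0: P(X=0) = 2/41, P(Y|X=0) = (0, 1/2, 1/2) → H(Y|X=0) = 1.00000
  X=1: P(X=1) = 35/41, P(Y|X=1) = (1/35, 16/35, 18/35) → H(Y|X=1) = 1.15618
  X=2: P(X=2) = 4/41, P(Y|X=2) = (0, 1/2, 1/2) → H(Y|X=2) = 1.00000
H(Y|X) = (2/41)·1.00000 + (35/41)·1.15618 + (4/41)·1.00000 = 1.1333 bits

H(X,Y) = -Σ_{x,y} P(x,y) log₂ P(x,y). Per-cell terms -P(x,y)·log₂P(x,y):
  X=0: 0.00000, 0.13067, 0.13067
  X=1: 0.13067, 0.52978, 0.52140
  X=2: 0.00000, 0.21256, 0.21256
  (cells with P = 0 contribute 0)
Sum of the 9 terms: H(X,Y) = 1.8683 bits

Chain rule check:
  H(X) + H(Y|X) = 0.7350 + 1.1333 = 1.8683 bits
  H(X,Y) = 1.8683 bits
✓ Chain rule verified.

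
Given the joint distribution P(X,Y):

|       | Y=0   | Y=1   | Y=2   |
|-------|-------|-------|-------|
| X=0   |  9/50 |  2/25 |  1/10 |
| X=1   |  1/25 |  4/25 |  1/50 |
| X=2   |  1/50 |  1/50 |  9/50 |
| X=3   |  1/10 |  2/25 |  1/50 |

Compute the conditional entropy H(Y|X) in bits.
1.2421 bits

H(Y|X) = H(X,Y) - H(X)

H(X,Y) = -Σ_{x,y} P(x,y) log₂ P(x,y). Per-cell terms -P(x,y)·log₂P(x,y):
  X=0: 0.44530761, 0.29150850, 0.33219281
  X=1: 0.18575425, 0.42301699, 0.11287712
  X=2: 0.11287712, 0.11287712, 0.44530761
  X=3: 0.33219281, 0.29150850, 0.11287712
Sum of the 12 terms: H(X,Y) = 3.1982976 bits

Marginal of X (row sums):
  P(X=0) = 9/50 + 2/25 + 1/10 = 9/25
  P(X=1) = 1/25 + 4/25 + 1/50 = 11/50
  P(X=2) = 1/50 + 1/50 + 9/50 = 11/50
  P(X=3) = 1/10 + 2/25 + 1/50 = 1/5
H(X) = -[(9/25)·log₂(9/25) + (11/50)·log₂(11/50) + (11/50)·log₂(11/50) + (1/5)·log₂(1/5)]
  = 0.53061523 + 0.48057341 + 0.48057341 + 0.46438562 = 1.9561477 bits

H(Y|X) = H(X,Y) - H(X) = 3.1982976 - 1.9561477 = 1.2421 bits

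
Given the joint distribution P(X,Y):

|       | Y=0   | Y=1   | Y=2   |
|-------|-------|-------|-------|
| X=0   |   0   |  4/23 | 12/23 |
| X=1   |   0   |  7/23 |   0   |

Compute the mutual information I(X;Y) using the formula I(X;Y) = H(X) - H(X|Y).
0.4343 bits

I(X;Y) = H(X) - H(X|Y)

Marginal of X (row sums):
  P(X=0) = 0 + 4/23 + 12/23 = 16/23
  P(X=1) = 0 + 7/23 + 0 = 7/23
H(X) = -[(16/23)·log₂(16/23) + (7/23)·log₂(7/23)]
  = 0.36422 + 0.52232 = 0.88654 bits

Marginal of Y (column sums):
  P(Y=0) = 0 + 0 = 0
  P(Y=1) = 4/23 + 7/23 = 11/23
  P(Y=2) = 12/23 + 0 = 12/23
H(X|Y) = Σ_y P(y)·H(X|Y=y):
  Y=0: P(Y=0) = 0 → contributes 0
  Y=1: P(Y=1) = 11/23, P(X|Y=1) = (4/11, 7/11) → H(X|Y=1) = 0.94566
  Y=2: P(Y=2) = 12/23, P(X|Y=2) = (1, 0) → H(X|Y=2) = 0.00000
H(X|Y) = (11/23)·0.94566 + (12/23)·0.00000 = 0.45227 bits

I(X;Y) = H(X) - H(X|Y) = 0.88654 - 0.45227 = 0.4343 bits

Cross-check via I(X;Y) = H(X) + H(Y) - H(X,Y): computing H(Y) from the column sums and H(X,Y) from the 6 cells in the same way gives H(Y) = 0.99864 bits and H(X,Y) = 1.45091 bits, so
I(X;Y) = 0.88654 + 0.99864 - 1.45091 = 0.4343 bits ✓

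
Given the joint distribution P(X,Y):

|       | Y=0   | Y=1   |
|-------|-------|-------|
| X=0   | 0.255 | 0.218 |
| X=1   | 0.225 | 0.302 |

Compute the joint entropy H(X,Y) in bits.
1.9877 bits

H(X,Y) = -Σ_{x,y} P(x,y) log₂ P(x,y). Per-cell terms -P(x,y)·log₂P(x,y):
  X=0: 0.5027, 0.4791
  X=1: 0.4842, 0.5217
Sum of the 4 terms: H(X,Y) = 1.9877 bits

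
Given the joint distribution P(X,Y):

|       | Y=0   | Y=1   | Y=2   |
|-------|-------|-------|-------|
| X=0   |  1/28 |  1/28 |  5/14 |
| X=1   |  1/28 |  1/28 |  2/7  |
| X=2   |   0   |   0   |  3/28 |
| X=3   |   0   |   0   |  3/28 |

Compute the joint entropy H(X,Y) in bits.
2.4242 bits

H(X,Y) = -Σ_{x,y} P(x,y) log₂ P(x,y). Per-cell terms -P(x,y)·log₂P(x,y):
  X=0: 0.17169, 0.17169, 0.53051
  X=1: 0.17169, 0.17169, 0.51639
  X=2: 0.00000, 0.00000, 0.34526
  X=3: 0.00000, 0.00000, 0.34526
  (cells with P = 0 contribute 0)
Sum of the 12 terms: H(X,Y) = 2.4242 bits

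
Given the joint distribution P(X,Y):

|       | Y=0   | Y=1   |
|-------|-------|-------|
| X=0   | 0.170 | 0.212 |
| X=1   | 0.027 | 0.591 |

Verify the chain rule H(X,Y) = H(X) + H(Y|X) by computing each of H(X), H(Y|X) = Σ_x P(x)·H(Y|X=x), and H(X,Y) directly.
H(X) = 0.9594 bits, H(Y|X) = 0.5387 bits, H(X,Y) = 1.4981 bits

Marginal of X (row sums):
  P(X=0) = 0.170 + 0.212 = 0.382
  P(X=1) = 0.027 + 0.591 = 0.618
H(X) = -[0.382·log₂(0.382) + 0.618·log₂(0.618)]
  = 0.53035 + 0.42909 = 0.9594 bits

H(Y|X) = Σ_x P(x)·H(Y|X=x):
  X=0: P(X=0) = 0.382, P(Y|X=0) = (85/191, 106/191) → H(Y|X=0) = 0.99126
  X=1: P(X=1) = 0.618, P(Y|X=1) = (9/206, 197/206) → H(Y|X=1) = 0.25896
H(Y|X) = 0.382·0.99126 + 0.618·0.25896 = 0.5387 bits

H(X,Y) = -Σ_{x,y} P(x,y) log₂ P(x,y). Per-cell terms -P(x,y)·log₂P(x,y):
  X=0: 0.43459, 0.47443
  X=1: 0.14069, 0.44843
Sum of the 4 terms: H(X,Y) = 1.4981 bits

Chain rule check:
  H(X) + H(Y|X) = 0.9594 + 0.5387 = 1.4981 bits
  H(X,Y) = 1.4981 bits
✓ Chain rule verified.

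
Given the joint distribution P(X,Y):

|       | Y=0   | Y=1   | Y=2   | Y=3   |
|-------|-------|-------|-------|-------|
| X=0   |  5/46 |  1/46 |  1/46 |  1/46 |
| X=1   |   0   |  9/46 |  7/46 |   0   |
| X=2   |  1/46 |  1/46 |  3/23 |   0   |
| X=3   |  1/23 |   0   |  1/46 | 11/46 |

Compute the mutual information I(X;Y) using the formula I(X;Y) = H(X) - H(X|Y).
0.8795 bits

I(X;Y) = H(X) - H(X|Y)

Marginal of X (row sums):
  P(X=0) = 5/46 + 1/46 + 1/46 + 1/46 = 4/23
  P(X=1) = 0 + 9/46 + 7/46 + 0 = 8/23
  P(X=2) = 1/46 + 1/46 + 3/23 + 0 = 4/23
  P(X=3) = 1/23 + 0 + 1/46 + 11/46 = 7/23
H(X) = -[(4/23)·log₂(4/23) + (8/23)·log₂(8/23) + (4/23)·log₂(4/23) + (7/23)·log₂(7/23)]
  = 0.4389 + 0.5299 + 0.4389 + 0.5223 = 1.9300 bits

Marginal of Y (column sums):
  P(Y=0) = 5/46 + 0 + 1/46 + 1/23 = 4/23
  P(Y=1) = 1/46 + 9/46 + 1/46 + 0 = 11/46
  P(Y=2) = 1/46 + 7/46 + 3/23 + 1/46 = 15/46
  P(Y=3) = 1/46 + 0 + 0 + 11/46 = 6/23
H(X|Y) = Σ_y P(y)·H(X|Y=y):
  Y=0: P(Y=0) = 4/23, P(X|Y=0) = (5/8, 0, 1/8, 1/4) → H(X|Y=0) = 1.2988
  Y=1: P(Y=1) = 11/46, P(X|Y=1) = (1/11, 9/11, 1/11, 0) → H(X|Y=1) = 0.8659
  Y=2: P(Y=2) = 15/46, P(X|Y=2) = (1/15, 7/15, 2/5, 1/15) → H(X|Y=2) = 1.5628
  Y=3: P(Y=3) = 6/23, P(X|Y=3) = (1/12, 0, 0, 11/12) → H(X|Y=3) = 0.4138
H(X|Y) = (4/23)·1.2988 + (11/46)·0.8659 + (15/46)·1.5628 + (6/23)·0.4138 = 1.0505 bits

I(X;Y) = H(X) - H(X|Y) = 1.9300 - 1.0505 = 0.8795 bits

Cross-check via I(X;Y) = H(X) + H(Y) - H(X,Y): computing H(Y) from the column sums and H(X,Y) from the 16 cells in the same way gives H(Y) = 1.9654 bits and H(X,Y) = 3.0159 bits, so
I(X;Y) = 1.9300 + 1.9654 - 3.0159 = 0.8795 bits ✓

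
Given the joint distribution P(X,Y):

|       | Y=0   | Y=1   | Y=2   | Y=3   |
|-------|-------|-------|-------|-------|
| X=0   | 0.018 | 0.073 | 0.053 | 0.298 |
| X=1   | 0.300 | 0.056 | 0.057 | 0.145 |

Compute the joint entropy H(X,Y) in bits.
2.5186 bits

H(X,Y) = -Σ_{x,y} P(x,y) log₂ P(x,y). Per-cell terms -P(x,y)·log₂P(x,y):
  X=0: 0.1043, 0.2756, 0.2246, 0.5205
  X=1: 0.5211, 0.2329, 0.2356, 0.4040
Sum of the 8 terms: H(X,Y) = 2.5186 bits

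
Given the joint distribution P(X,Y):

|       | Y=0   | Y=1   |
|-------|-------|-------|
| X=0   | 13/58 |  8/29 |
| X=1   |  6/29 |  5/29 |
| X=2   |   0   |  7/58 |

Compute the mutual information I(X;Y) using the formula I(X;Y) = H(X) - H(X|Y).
0.1131 bits

I(X;Y) = H(X) - H(X|Y)

Marginal of X (row sums):
  P(X=0) = 13/58 + 8/29 = 1/2
  P(X=1) = 6/29 + 5/29 = 11/29
  P(X=2) = 0 + 7/58 = 7/58
H(X) = -[(1/2)·log₂(1/2) + (11/29)·log₂(11/29) + (7/58)·log₂(7/58)]
  = 0.5000 + 0.5305 + 0.3682 = 1.3987 bits

Marginal of Y (column sums):
  P(Y=0) = 13/58 + 6/29 + 0 = 25/58
  P(Y=1) = 8/29 + 5/29 + 7/58 = 33/58
H(X|Y) = Σ_y P(y)·H(X|Y=y):
  Y=0: P(Y=0) = 25/58, P(X|Y=0) = (13/25, 12/25, 0) → H(X|Y=0) = 0.9988
  Y=1: P(Y=1) = 33/58, P(X|Y=1) = (16/33, 10/33, 7/33) → H(X|Y=1) = 1.5029
H(X|Y) = (25/58)·0.9988 + (33/58)·1.5029 = 1.2856 bits

I(X;Y) = H(X) - H(X|Y) = 1.3987 - 1.2856 = 0.1131 bits

Cross-check via I(X;Y) = H(X) + H(Y) - H(X,Y): computing H(Y) from the column sums and H(X,Y) from the 6 cells in the same way gives H(Y) = 0.9862 bits and H(X,Y) = 2.2718 bits, so
I(X;Y) = 1.3987 + 0.9862 - 2.2718 = 0.1131 bits ✓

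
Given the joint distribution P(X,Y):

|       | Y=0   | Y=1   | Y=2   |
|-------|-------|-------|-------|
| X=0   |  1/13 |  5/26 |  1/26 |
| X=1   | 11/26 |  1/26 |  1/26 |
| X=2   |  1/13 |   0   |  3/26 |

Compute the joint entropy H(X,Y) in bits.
2.4536 bits

H(X,Y) = -Σ_{x,y} P(x,y) log₂ P(x,y). Per-cell terms -P(x,y)·log₂P(x,y):
  X=0: 0.28465, 0.45741, 0.18079
  X=1: 0.52504, 0.18079, 0.18079
  X=2: 0.28465, 0.00000, 0.35948
  (cells with P = 0 contribute 0)
Sum of the 9 terms: H(X,Y) = 2.4536 bits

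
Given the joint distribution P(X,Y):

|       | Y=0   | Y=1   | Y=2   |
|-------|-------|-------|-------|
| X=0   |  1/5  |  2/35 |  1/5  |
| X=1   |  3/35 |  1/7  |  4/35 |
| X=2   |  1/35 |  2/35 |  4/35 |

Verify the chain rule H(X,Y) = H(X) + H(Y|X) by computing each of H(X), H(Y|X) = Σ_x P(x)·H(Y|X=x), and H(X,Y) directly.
H(X) = 1.5101 bits, H(Y|X) = 1.4572 bits, H(X,Y) = 2.9674 bits

Marginal of X (row sums):
  P(X=0) = 1/5 + 2/35 + 1/5 = 16/35
  P(X=1) = 3/35 + 1/7 + 4/35 = 12/35
  P(X=2) = 1/35 + 2/35 + 4/35 = 1/5
H(X) = -[(16/35)·log₂(16/35) + (12/35)·log₂(12/35) + (1/5)·log₂(1/5)]
  = 0.51624 + 0.52948 + 0.46439 = 1.5101 bits

H(Y|X) = Σ_x P(x)·H(Y|X=x):
  X=0: P(X=0) = 16/35, P(Y|X=0) = (7/16, 1/8, 7/16) → H(Y|X=0) = 1.41856
  X=1: P(X=1) = 12/35, P(Y|X=1) = (1/4, 5/12, 1/3) → H(Y|X=1) = 1.55459
  X=2: P(X=2) = 1/5, P(Y|X=2) = (1/7, 2/7, 4/7) → H(Y|X=2) = 1.37878
H(Y|X) = (16/35)·1.41856 + (12/35)·1.55459 + (1/5)·1.37878 = 1.4572 bits

H(X,Y) = -Σ_{x,y} P(x,y) log₂ P(x,y). Per-cell terms -P(x,y)·log₂P(x,y):
  X=0: 0.46439, 0.23596, 0.46439
  X=1: 0.30380, 0.40105, 0.35763
  X=2: 0.14655, 0.23596, 0.35763
Sum of the 9 terms: H(X,Y) = 2.9674 bits

Chain rule check:
  H(X) + H(Y|X) = 1.5101 + 1.4572 = 2.9673 bits
  H(X,Y) = 2.9674 bits
✓ Chain rule verified (Δ = 0.0001 is 4-dp rounding noise: each of the three values was rounded independently).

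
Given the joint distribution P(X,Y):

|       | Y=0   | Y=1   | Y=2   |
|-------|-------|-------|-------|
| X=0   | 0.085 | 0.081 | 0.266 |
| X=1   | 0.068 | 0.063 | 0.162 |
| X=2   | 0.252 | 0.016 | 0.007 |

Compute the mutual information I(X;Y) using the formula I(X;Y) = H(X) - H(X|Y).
0.3365 bits

I(X;Y) = H(X) - H(X|Y)

Marginal of X (row sums):
  P(X=0) = 0.085 + 0.081 + 0.266 = 0.432
  P(X=1) = 0.068 + 0.063 + 0.162 = 0.293
  P(X=2) = 0.252 + 0.016 + 0.007 = 0.275
H(X) = -[0.432·log₂(0.432) + 0.293·log₂(0.293) + 0.275·log₂(0.275)]
  = 0.523107 + 0.518911 + 0.512187 = 1.554205 bits

Marginal of Y (column sums):
  P(Y=0) = 0.085 + 0.068 + 0.252 = 0.405
  P(Y=1) = 0.081 + 0.063 + 0.016 = 0.160
  P(Y=2) = 0.266 + 0.162 + 0.007 = 0.435
H(X|Y) = Σ_y P(y)·H(X|Y=y):
  Y=0: P(Y=0) = 0.405, P(X|Y=0) = (17/81, 68/405, 28/45) → H(X|Y=0) = 1.330864
  Y=1: P(Y=1) = 0.160, P(X|Y=1) = (81/160, 63/160, 1/10) → H(X|Y=1) = 1.358825
  Y=2: P(Y=2) = 0.435, P(X|Y=2) = (266/435, 54/145, 7/435) → H(X|Y=2) = 1.060475
H(X|Y) = 0.405·1.330864 + 0.160·1.358825 + 0.435·1.060475 = 1.217719 bits

I(X;Y) = H(X) - H(X|Y) = 1.554205 - 1.217719 = 0.3365 bits

Cross-check via I(X;Y) = H(X) + H(Y) - H(X,Y): computing H(Y) from the column sums and H(X,Y) from the 9 cells in the same way gives H(Y) = 1.473537 bits and H(X,Y) = 2.691255 bits, so
I(X;Y) = 1.554205 + 1.473537 - 2.691255 = 0.3365 bits ✓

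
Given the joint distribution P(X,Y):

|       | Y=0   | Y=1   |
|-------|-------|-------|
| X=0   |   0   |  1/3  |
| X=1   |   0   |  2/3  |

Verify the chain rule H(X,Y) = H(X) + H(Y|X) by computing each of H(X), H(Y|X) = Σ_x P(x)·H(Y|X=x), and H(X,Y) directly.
H(X) = 0.9183 bits, H(Y|X) = 0.0000 bits, H(X,Y) = 0.9183 bits

Marginal of X (row sums):
  P(X=0) = 0 + 1/3 = 1/3
  P(X=1) = 0 + 2/3 = 2/3
H(X) = -[(1/3)·log₂(1/3) + (2/3)·log₂(2/3)]
  = 0.5283 + 0.3900 = 0.9183 bits

H(Y|X) = Σ_x P(x)·H(Y|X=x):
  X=0: P(X=0) = 1/3, P(Y|X=0) = (0, 1) → H(Y|X=0) = 0.0000
  X=1: P(X=1) = 2/3, P(Y|X=1) = (0, 1) → H(Y|X=1) = 0.0000
H(Y|X) = (1/3)·0.0000 + (2/3)·0.0000 = 0.0000 bits

H(X,Y) = -Σ_{x,y} P(x,y) log₂ P(x,y). Per-cell terms -P(x,y)·log₂P(x,y):
  X=0: 0.0000, 0.5283
  X=1: 0.0000, 0.3900
  (cells with P = 0 contribute 0)
Sum of the 4 terms: H(X,Y) = 0.9183 bits

Chain rule check:
  H(X) + H(Y|X) = 0.9183 + 0.0000 = 0.9183 bits
  H(X,Y) = 0.9183 bits
✓ Chain rule verified.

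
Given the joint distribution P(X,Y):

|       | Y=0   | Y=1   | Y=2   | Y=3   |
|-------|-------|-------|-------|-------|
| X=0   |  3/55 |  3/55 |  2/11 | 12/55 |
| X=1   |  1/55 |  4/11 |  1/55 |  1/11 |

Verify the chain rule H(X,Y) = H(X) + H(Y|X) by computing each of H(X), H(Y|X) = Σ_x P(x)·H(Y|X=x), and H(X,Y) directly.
H(X) = 0.9998 bits, H(Y|X) = 1.4398 bits, H(X,Y) = 2.4396 bits

Marginal of X (row sums):
  P(X=0) = 3/55 + 3/55 + 2/11 + 12/55 = 28/55
  P(X=1) = 1/55 + 4/11 + 1/55 + 1/11 = 27/55
H(X) = -[(28/55)·log₂(28/55) + (27/55)·log₂(27/55)]
  = 0.4959 + 0.5039 = 0.9998 bits

H(Y|X) = Σ_x P(x)·H(Y|X=x):
  X=0: P(X=0) = 28/55, P(Y|X=0) = (3/28, 3/28, 5/14, 3/7) → H(Y|X=0) = 1.7449
  X=1: P(X=1) = 27/55, P(Y|X=1) = (1/27, 20/27, 1/27, 5/27) → H(Y|X=1) = 1.1235
H(Y|X) = (28/55)·1.7449 + (27/55)·1.1235 = 1.4398 bits

H(X,Y) = -Σ_{x,y} P(x,y) log₂ P(x,y). Per-cell terms -P(x,y)·log₂P(x,y):
  X=0: 0.2289, 0.2289, 0.4472, 0.4792
  X=1: 0.1051, 0.5307, 0.1051, 0.3145
Sum of the 8 terms: H(X,Y) = 2.4396 bits

Chain rule check:
  H(X) + H(Y|X) = 0.9998 + 1.4398 = 2.4396 bits
  H(X,Y) = 2.4396 bits
✓ Chain rule verified.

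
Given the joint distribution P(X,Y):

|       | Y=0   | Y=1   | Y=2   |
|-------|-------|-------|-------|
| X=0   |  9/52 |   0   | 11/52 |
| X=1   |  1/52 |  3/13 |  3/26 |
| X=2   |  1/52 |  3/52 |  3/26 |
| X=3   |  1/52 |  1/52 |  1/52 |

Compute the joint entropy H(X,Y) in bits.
2.9047 bits

H(X,Y) = -Σ_{x,y} P(x,y) log₂ P(x,y). Per-cell terms -P(x,y)·log₂P(x,y):
  X=0: 0.4380, 0.0000, 0.4741
  X=1: 0.1096, 0.4882, 0.3595
  X=2: 0.1096, 0.2374, 0.3595
  X=3: 0.1096, 0.1096, 0.1096
  (cells with P = 0 contribute 0)
Sum of the 12 terms: H(X,Y) = 2.9047 bits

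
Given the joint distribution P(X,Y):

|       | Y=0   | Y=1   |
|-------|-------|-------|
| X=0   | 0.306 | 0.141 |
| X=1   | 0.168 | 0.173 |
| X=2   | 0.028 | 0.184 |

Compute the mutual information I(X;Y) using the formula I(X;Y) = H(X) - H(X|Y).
0.1377 bits

I(X;Y) = H(X) - H(X|Y)

Marginal of X (row sums):
  P(X=0) = 0.306 + 0.141 = 0.447
  P(X=1) = 0.168 + 0.173 = 0.341
  P(X=2) = 0.028 + 0.184 = 0.212
H(X) = -[0.447·log₂(0.447) + 0.341·log₂(0.341) + 0.212·log₂(0.212)]
  = 0.5193 + 0.5293 + 0.4744 = 1.5230 bits

Marginal of Y (column sums):
  P(Y=0) = 0.306 + 0.168 + 0.028 = 0.502
  P(Y=1) = 0.141 + 0.173 + 0.184 = 0.498
H(X|Y) = Σ_y P(y)·H(X|Y=y):
  Y=0: P(Y=0) = 0.502, P(X|Y=0) = (153/251, 84/251, 14/251) → H(X|Y=0) = 1.1961
  Y=1: P(Y=1) = 0.498, P(X|Y=1) = (47/166, 173/498, 92/249) → H(X|Y=1) = 1.5761
H(X|Y) = 0.502·1.1961 + 0.498·1.5761 = 1.3853 bits

I(X;Y) = H(X) - H(X|Y) = 1.5230 - 1.3853 = 0.1377 bits

Cross-check via I(X;Y) = H(X) + H(Y) - H(X,Y): computing H(Y) from the column sums and H(X,Y) from the 6 cells in the same way gives H(Y) = 1.0000 bits and H(X,Y) = 2.3853 bits, so
I(X;Y) = 1.5230 + 1.0000 - 2.3853 = 0.1377 bits ✓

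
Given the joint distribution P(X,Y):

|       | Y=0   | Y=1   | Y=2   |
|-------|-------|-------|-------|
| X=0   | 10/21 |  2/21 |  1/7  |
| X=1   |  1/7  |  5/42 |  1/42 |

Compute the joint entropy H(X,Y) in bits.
2.1288 bits

H(X,Y) = -Σ_{x,y} P(x,y) log₂ P(x,y). Per-cell terms -P(x,y)·log₂P(x,y):
  X=0: 0.50971, 0.32308, 0.40105
  X=1: 0.40105, 0.36552, 0.12839
Sum of the 6 terms: H(X,Y) = 2.1288 bits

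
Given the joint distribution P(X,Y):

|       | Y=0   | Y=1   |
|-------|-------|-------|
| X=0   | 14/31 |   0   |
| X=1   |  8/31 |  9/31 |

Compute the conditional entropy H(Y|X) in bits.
0.5470 bits

H(Y|X) = H(X,Y) - H(X)

H(X,Y) = -Σ_{x,y} P(x,y) log₂ P(x,y). Per-cell terms -P(x,y)·log₂P(x,y):
  X=0: 0.517928, 0.000000
  X=1: 0.504309, 0.518014
  (cells with P = 0 contribute 0)
Sum of the 4 terms: H(X,Y) = 1.54025 bits

Marginal of X (row sums):
  P(X=0) = 14/31 + 0 = 14/31
  P(X=1) = 8/31 + 9/31 = 17/31
H(X) = -[(14/31)·log₂(14/31) + (17/31)·log₂(17/31)]
  = 0.517928 + 0.475305 = 0.99323 bits

H(Y|X) = H(X,Y) - H(X) = 1.54025 - 0.99323 = 0.5470 bits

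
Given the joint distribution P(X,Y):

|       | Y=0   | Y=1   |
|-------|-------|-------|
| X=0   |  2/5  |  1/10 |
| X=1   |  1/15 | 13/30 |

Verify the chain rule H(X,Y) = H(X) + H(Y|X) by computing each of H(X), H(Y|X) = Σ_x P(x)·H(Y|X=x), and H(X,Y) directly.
H(X) = 1.0000 bits, H(Y|X) = 0.6442 bits, H(X,Y) = 1.6442 bits

Marginal of X (row sums):
  P(X=0) = 2/5 + 1/10 = 1/2
  P(X=1) = 1/15 + 13/30 = 1/2
H(X) = -[(1/2)·log₂(1/2) + (1/2)·log₂(1/2)]
  = 0.50000 + 0.50000 = 1.0000 bits

H(Y|X) = Σ_x P(x)·H(Y|X=x):
  X=0: P(X=0) = 1/2, P(Y|X=0) = (4/5, 1/5) → H(Y|X=0) = 0.72193
  X=1: P(X=1) = 1/2, P(Y|X=1) = (2/15, 13/15) → H(Y|X=1) = 0.56651
H(Y|X) = (1/2)·0.72193 + (1/2)·0.56651 = 0.6442 bits

H(X,Y) = -Σ_{x,y} P(x,y) log₂ P(x,y). Per-cell terms -P(x,y)·log₂P(x,y):
  X=0: 0.52877, 0.33219
  X=1: 0.26046, 0.52280
Sum of the 4 terms: H(X,Y) = 1.6442 bits

Chain rule check:
  H(X) + H(Y|X) = 1.0000 + 0.6442 = 1.6442 bits
  H(X,Y) = 1.6442 bits
✓ Chain rule verified.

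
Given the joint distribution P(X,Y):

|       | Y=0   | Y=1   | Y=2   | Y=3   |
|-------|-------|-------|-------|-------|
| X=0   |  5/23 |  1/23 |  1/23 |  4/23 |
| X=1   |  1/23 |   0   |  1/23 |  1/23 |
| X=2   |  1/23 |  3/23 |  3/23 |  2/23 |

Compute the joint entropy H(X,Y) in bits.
3.1705 bits

H(X,Y) = -Σ_{x,y} P(x,y) log₂ P(x,y). Per-cell terms -P(x,y)·log₂P(x,y):
  X=0: 0.478616, 0.196677, 0.196677, 0.438880
  X=1: 0.196677, 0.000000, 0.196677, 0.196677
  X=2: 0.196677, 0.383296, 0.383296, 0.306397
  (cells with P = 0 contribute 0)
Sum of the 12 terms: H(X,Y) = 3.1705 bits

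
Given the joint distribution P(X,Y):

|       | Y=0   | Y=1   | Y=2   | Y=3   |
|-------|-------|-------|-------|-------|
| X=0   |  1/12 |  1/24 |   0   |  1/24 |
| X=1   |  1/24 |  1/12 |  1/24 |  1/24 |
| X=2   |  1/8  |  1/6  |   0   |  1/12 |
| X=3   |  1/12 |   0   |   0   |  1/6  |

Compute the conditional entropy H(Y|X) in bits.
1.4539 bits

H(Y|X) = H(X,Y) - H(X)

H(X,Y) = -Σ_{x,y} P(x,y) log₂ P(x,y). Per-cell terms -P(x,y)·log₂P(x,y):
  X=0: 0.298747, 0.191040, 0.000000, 0.191040
  X=1: 0.191040, 0.298747, 0.191040, 0.191040
  X=2: 0.375000, 0.430827, 0.000000, 0.298747
  X=3: 0.298747, 0.000000, 0.000000, 0.430827
  (cells with P = 0 contribute 0)
Sum of the 16 terms: H(X,Y) = 3.38684 bits

Marginal of X (row sums):
  P(X=0) = 1/12 + 1/24 + 0 + 1/24 = 1/6
  P(X=1) = 1/24 + 1/12 + 1/24 + 1/24 = 5/24
  P(X=2) = 1/8 + 1/6 + 0 + 1/12 = 3/8
  P(X=3) = 1/12 + 0 + 0 + 1/6 = 1/4
H(X) = -[(1/6)·log₂(1/6) + (5/24)·log₂(5/24) + (3/8)·log₂(3/8) + (1/4)·log₂(1/4)]
  = 0.430827 + 0.471466 + 0.530639 + 0.500000 = 1.93293 bits

H(Y|X) = H(X,Y) - H(X) = 3.38684 - 1.93293 = 1.4539 bits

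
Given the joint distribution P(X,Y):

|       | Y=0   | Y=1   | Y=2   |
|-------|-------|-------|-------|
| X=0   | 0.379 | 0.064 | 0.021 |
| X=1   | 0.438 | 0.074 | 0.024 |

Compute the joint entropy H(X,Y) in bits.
1.8301 bits

H(X,Y) = -Σ_{x,y} P(x,y) log₂ P(x,y). Per-cell terms -P(x,y)·log₂P(x,y):
  X=0: 0.5305, 0.2538, 0.1170
  X=1: 0.5217, 0.2780, 0.1291
Sum of the 6 terms: H(X,Y) = 1.8301 bits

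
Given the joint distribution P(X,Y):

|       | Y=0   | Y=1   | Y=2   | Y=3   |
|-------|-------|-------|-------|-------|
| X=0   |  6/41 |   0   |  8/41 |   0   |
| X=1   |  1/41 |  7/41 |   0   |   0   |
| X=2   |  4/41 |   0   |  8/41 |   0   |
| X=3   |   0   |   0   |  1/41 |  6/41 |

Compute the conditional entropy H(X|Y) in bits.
0.8788 bits

H(X|Y) = H(X,Y) - H(Y)

H(X,Y) = -Σ_{x,y} P(x,y) log₂ P(x,y). Per-cell terms -P(x,y)·log₂P(x,y):
  X=0: 0.4057, 0.0000, 0.4600, 0.0000
  X=1: 0.1307, 0.4354, 0.0000, 0.0000
  X=2: 0.3276, 0.0000, 0.4600, 0.0000
  X=3: 0.0000, 0.0000, 0.1307, 0.4057
  (cells with P = 0 contribute 0)
Sum of the 16 terms: H(X,Y) = 2.7558 bits

Marginal of Y (column sums):
  P(Y=0) = 6/41 + 1/41 + 4/41 + 0 = 11/41
  P(Y=1) = 0 + 7/41 + 0 + 0 = 7/41
  P(Y=2) = 8/41 + 0 + 8/41 + 1/41 = 17/41
  P(Y=3) = 0 + 0 + 0 + 6/41 = 6/41
H(Y) = -[(11/41)·log₂(11/41) + (7/41)·log₂(7/41) + (17/41)·log₂(17/41) + (6/41)·log₂(6/41)]
  = 0.5093 + 0.4354 + 0.5266 + 0.4057 = 1.8770 bits

H(X|Y) = H(X,Y) - H(Y) = 2.7558 - 1.8770 = 0.8788 bits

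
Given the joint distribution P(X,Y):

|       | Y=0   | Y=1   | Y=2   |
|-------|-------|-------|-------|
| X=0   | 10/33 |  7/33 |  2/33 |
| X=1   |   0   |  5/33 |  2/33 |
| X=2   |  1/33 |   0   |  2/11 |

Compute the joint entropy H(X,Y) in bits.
2.4992 bits

H(X,Y) = -Σ_{x,y} P(x,y) log₂ P(x,y). Per-cell terms -P(x,y)·log₂P(x,y):
  X=0: 0.52196, 0.47452, 0.24511
  X=1: 0.00000, 0.41249, 0.24511
  X=2: 0.15286, 0.00000, 0.44717
  (cells with P = 0 contribute 0)
Sum of the 9 terms: H(X,Y) = 2.4992 bits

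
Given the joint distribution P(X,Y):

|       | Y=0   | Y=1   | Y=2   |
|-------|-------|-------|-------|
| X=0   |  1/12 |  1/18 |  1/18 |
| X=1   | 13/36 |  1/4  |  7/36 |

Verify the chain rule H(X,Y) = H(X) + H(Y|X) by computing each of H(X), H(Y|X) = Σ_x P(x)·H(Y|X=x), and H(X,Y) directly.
H(X) = 0.7107 bits, H(Y|X) = 1.5414 bits, H(X,Y) = 2.2521 bits

Marginal of X (row sums):
  P(X=0) = 1/12 + 1/18 + 1/18 = 7/36
  P(X=1) = 13/36 + 1/4 + 7/36 = 29/36
H(X) = -[(7/36)·log₂(7/36) + (29/36)·log₂(29/36)]
  = 0.45939 + 0.25129 = 0.7107 bits

H(Y|X) = Σ_x P(x)·H(Y|X=x):
  X=0: P(X=0) = 7/36, P(Y|X=0) = (3/7, 2/7, 2/7) → H(Y|X=0) = 1.55666
  X=1: P(X=1) = 29/36, P(Y|X=1) = (13/29, 9/29, 7/29) → H(Y|X=1) = 1.53776
H(Y|X) = (7/36)·1.55666 + (29/36)·1.53776 = 1.5414 bits

H(X,Y) = -Σ_{x,y} P(x,y) log₂ P(x,y). Per-cell terms -P(x,y)·log₂P(x,y):
  X=0: 0.29875, 0.23166, 0.23166
  X=1: 0.53065, 0.50000, 0.45939
Sum of the 6 terms: H(X,Y) = 2.2521 bits

Chain rule check:
  H(X) + H(Y|X) = 0.7107 + 1.5414 = 2.2521 bits
  H(X,Y) = 2.2521 bits
✓ Chain rule verified.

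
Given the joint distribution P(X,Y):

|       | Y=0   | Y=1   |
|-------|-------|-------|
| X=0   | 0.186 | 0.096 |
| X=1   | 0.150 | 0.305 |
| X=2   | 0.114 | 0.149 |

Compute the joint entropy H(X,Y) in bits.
2.4754 bits

H(X,Y) = -Σ_{x,y} P(x,y) log₂ P(x,y). Per-cell terms -P(x,y)·log₂P(x,y):
  X=0: 0.451352, 0.324559
  X=1: 0.410545, 0.522501
  X=2: 0.357150, 0.409246
Sum of the 6 terms: H(X,Y) = 2.4754 bits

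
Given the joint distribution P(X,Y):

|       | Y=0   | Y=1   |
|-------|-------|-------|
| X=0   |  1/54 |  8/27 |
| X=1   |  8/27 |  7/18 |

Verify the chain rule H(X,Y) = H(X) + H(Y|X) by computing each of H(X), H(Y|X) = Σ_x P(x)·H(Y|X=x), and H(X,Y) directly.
H(X) = 0.8987 bits, H(Y|X) = 0.7777 bits, H(X,Y) = 1.6764 bits

Marginal of X (row sums):
  P(X=0) = 1/54 + 8/27 = 17/54
  P(X=1) = 8/27 + 7/18 = 37/54
H(X) = -[(17/54)·log₂(17/54) + (37/54)·log₂(37/54)]
  = 0.524930 + 0.373723 = 0.8987 bits

H(Y|X) = Σ_x P(x)·H(Y|X=x):
  X=0: P(X=0) = 17/54, P(Y|X=0) = (1/17, 16/17) → H(Y|X=0) = 0.322757
  X=1: P(X=1) = 37/54, P(Y|X=1) = (16/37, 21/37) → H(Y|X=1) = 0.986787
H(Y|X) = (17/54)·0.322757 + (37/54)·0.986787 = 0.7777 bits

H(X,Y) = -Σ_{x,y} P(x,y) log₂ P(x,y). Per-cell terms -P(x,y)·log₂P(x,y):
  X=0: 0.106572, 0.519967
  X=1: 0.519967, 0.529888
Sum of the 4 terms: H(X,Y) = 1.6764 bits

Chain rule check:
  H(X) + H(Y|X) = 0.8987 + 0.7777 = 1.6764 bits
  H(X,Y) = 1.6764 bits
✓ Chain rule verified.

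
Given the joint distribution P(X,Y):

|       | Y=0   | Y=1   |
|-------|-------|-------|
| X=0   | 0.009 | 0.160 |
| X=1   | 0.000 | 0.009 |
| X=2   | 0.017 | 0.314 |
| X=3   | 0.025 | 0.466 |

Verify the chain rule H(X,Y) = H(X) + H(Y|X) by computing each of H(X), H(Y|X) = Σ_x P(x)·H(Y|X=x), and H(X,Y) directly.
H(X) = 1.5265 bits, H(Y|X) = 0.2899 bits, H(X,Y) = 1.8164 bits

Marginal of X (row sums):
  P(X=0) = 0.009 + 0.160 = 0.169
  P(X=1) = 0.000 + 0.009 = 0.009
  P(X=2) = 0.017 + 0.314 = 0.331
  P(X=3) = 0.025 + 0.466 = 0.491
H(X) = -[0.169·log₂(0.169) + 0.009·log₂(0.009) + 0.331·log₂(0.331) + 0.491·log₂(0.491)]
  = 0.43347 + 0.06116 + 0.52798 + 0.50387 = 1.5265 bits

H(Y|X) = Σ_x P(x)·H(Y|X=x):
  X=0: P(X=0) = 0.169, P(Y|X=0) = (9/169, 160/169) → H(Y|X=0) = 0.30006
  X=1: P(X=1) = 0.009, P(Y|X=1) = (0, 1) → H(Y|X=1) = 0.00000
  X=2: P(X=2) = 0.331, P(Y|X=2) = (17/331, 314/331) → H(Y|X=2) = 0.29214
  X=3: P(X=3) = 0.491, P(Y|X=3) = (25/491, 466/491) → H(Y|X=3) = 0.29028
H(Y|X) = 0.169·0.30006 + 0.009·0.00000 + 0.331·0.29214 + 0.491·0.29028 = 0.2899 bits

H(X,Y) = -Σ_{x,y} P(x,y) log₂ P(x,y). Per-cell terms -P(x,y)·log₂P(x,y):
  X=0: 0.06116, 0.42302
  X=1: 0.00000, 0.06116
  X=2: 0.09993, 0.52475
  X=3: 0.13305, 0.51334
  (cells with P = 0 contribute 0)
Sum of the 8 terms: H(X,Y) = 1.8164 bits

Chain rule check:
  H(X) + H(Y|X) = 1.5265 + 0.2899 = 1.8164 bits
  H(X,Y) = 1.8164 bits
✓ Chain rule verified.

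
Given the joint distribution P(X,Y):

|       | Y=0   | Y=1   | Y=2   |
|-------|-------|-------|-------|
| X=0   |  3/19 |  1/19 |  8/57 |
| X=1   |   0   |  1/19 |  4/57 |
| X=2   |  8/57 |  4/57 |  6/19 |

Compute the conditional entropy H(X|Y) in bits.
1.2775 bits

H(X|Y) = H(X,Y) - H(Y)

H(X,Y) = -Σ_{x,y} P(x,y) log₂ P(x,y). Per-cell terms -P(x,y)·log₂P(x,y):
  X=0: 0.420468, 0.223575, 0.397599
  X=1: 0.000000, 0.223575, 0.268975
  X=2: 0.397599, 0.268975, 0.525147
  (cells with P = 0 contribute 0)
Sum of the 9 terms: H(X,Y) = 2.72591 bits

Marginal of Y (column sums):
  P(Y=0) = 3/19 + 0 + 8/57 = 17/57
  P(Y=1) = 1/19 + 1/19 + 4/57 = 10/57
  P(Y=2) = 8/57 + 4/57 + 6/19 = 10/19
H(Y) = -[(17/57)·log₂(17/57) + (10/57)·log₂(10/57) + (10/19)·log₂(10/19)]
  = 0.520566 + 0.440520 + 0.487368 = 1.44845 bits

H(X|Y) = H(X,Y) - H(Y) = 2.72591 - 1.44845 = 1.2775 bits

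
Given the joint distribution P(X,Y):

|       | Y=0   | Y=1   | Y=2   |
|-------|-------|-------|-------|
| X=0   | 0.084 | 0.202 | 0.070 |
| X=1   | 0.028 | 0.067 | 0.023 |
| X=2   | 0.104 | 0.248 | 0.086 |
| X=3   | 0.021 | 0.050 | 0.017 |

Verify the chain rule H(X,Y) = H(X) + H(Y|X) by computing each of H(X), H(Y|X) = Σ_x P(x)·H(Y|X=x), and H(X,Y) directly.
H(X) = 1.7245 bits, H(Y|X) = 1.4172 bits, H(X,Y) = 3.1417 bits

Marginal of X (row sums):
  P(X=0) = 0.084 + 0.202 + 0.070 = 0.356
  P(X=1) = 0.028 + 0.067 + 0.023 = 0.118
  P(X=2) = 0.104 + 0.248 + 0.086 = 0.438
  P(X=3) = 0.021 + 0.050 + 0.017 = 0.088
H(X) = -[0.356·log₂(0.356) + 0.118·log₂(0.118) + 0.438·log₂(0.438) + 0.088·log₂(0.088)]
  = 0.53046 + 0.36381 + 0.52166 + 0.30856 = 1.7245 bits

H(Y|X) = Σ_x P(x)·H(Y|X=x):
  X=0: P(X=0) = 0.356, P(Y|X=0) = (21/89, 101/178, 35/178) → H(Y|X=0) = 1.41685
  X=1: P(X=1) = 0.118, P(Y|X=1) = (14/59, 67/118, 23/118) → H(Y|X=1) = 1.41590
  X=2: P(X=2) = 0.438, P(Y|X=2) = (52/219, 124/219, 43/219) → H(Y|X=2) = 1.41829
  X=3: P(X=3) = 0.088, P(Y|X=3) = (21/88, 25/44, 17/88) → H(Y|X=3) = 1.41490
H(Y|X) = 0.356·1.41685 + 0.118·1.41590 + 0.438·1.41829 + 0.088·1.41490 = 1.4172 bits

H(X,Y) = -Σ_{x,y} P(x,y) log₂ P(x,y). Per-cell terms -P(x,y)·log₂P(x,y):
  X=0: 0.30017, 0.46613, 0.26856
  X=1: 0.14444, 0.26128, 0.12517
  X=2: 0.33960, 0.49887, 0.30440
  X=3: 0.11704, 0.21610, 0.09993
Sum of the 12 terms: H(X,Y) = 3.1417 bits

Chain rule check:
  H(X) + H(Y|X) = 1.7245 + 1.4172 = 3.1417 bits
  H(X,Y) = 3.1417 bits
✓ Chain rule verified.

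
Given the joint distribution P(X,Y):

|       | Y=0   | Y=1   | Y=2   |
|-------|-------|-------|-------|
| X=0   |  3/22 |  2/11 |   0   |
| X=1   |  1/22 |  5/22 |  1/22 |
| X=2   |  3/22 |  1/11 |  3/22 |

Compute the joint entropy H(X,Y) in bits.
2.8288 bits

H(X,Y) = -Σ_{x,y} P(x,y) log₂ P(x,y). Per-cell terms -P(x,y)·log₂P(x,y):
  X=0: 0.39197, 0.44717, 0.00000
  X=1: 0.20270, 0.48580, 0.20270
  X=2: 0.39197, 0.31449, 0.39197
  (cells with P = 0 contribute 0)
Sum of the 9 terms: H(X,Y) = 2.8288 bits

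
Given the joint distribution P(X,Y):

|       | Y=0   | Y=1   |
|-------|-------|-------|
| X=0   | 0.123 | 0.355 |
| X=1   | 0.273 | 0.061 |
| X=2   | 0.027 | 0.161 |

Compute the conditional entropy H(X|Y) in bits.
1.2418 bits

H(X|Y) = H(X,Y) - H(Y)

H(X,Y) = -Σ_{x,y} P(x,y) log₂ P(x,y). Per-cell terms -P(x,y)·log₂P(x,y):
  X=0: 0.371862, 0.530409
  X=1: 0.511336, 0.246138
  X=2: 0.140694, 0.424214
Sum of the 6 terms: H(X,Y) = 2.22465 bits

Marginal of Y (column sums):
  P(Y=0) = 0.123 + 0.273 + 0.027 = 0.423
  P(Y=1) = 0.355 + 0.061 + 0.161 = 0.577
H(Y) = -[0.423·log₂(0.423) + 0.577·log₂(0.577)]
  = 0.525057 + 0.457767 = 0.98282 bits

H(X|Y) = H(X,Y) - H(Y) = 2.22465 - 0.98282 = 1.2418 bits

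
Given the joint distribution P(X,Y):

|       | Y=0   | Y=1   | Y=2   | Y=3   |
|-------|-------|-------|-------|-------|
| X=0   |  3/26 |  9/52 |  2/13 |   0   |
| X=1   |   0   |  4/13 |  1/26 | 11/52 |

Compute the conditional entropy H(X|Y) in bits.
0.5920 bits

H(X|Y) = H(X,Y) - H(Y)

H(X,Y) = -Σ_{x,y} P(x,y) log₂ P(x,y). Per-cell terms -P(x,y)·log₂P(x,y):
  X=0: 0.35948, 0.43797, 0.41545, 0.00000
  X=1: 0.00000, 0.52321, 0.18079, 0.47406
  (cells with P = 0 contribute 0)
Sum of the 8 terms: H(X,Y) = 2.39096 bits

Marginal of Y (column sums):
  P(Y=0) = 3/26 + 0 = 3/26
  P(Y=1) = 9/52 + 4/13 = 25/52
  P(Y=2) = 2/13 + 1/26 = 5/26
  P(Y=3) = 0 + 11/52 = 11/52
H(Y) = -[(3/26)·log₂(3/26) + (25/52)·log₂(25/52) + (5/26)·log₂(5/26) + (11/52)·log₂(11/52)]
  = 0.35948 + 0.50797 + 0.45741 + 0.47406 = 1.79892 bits

H(X|Y) = H(X,Y) - H(Y) = 2.39096 - 1.79892 = 0.5920 bits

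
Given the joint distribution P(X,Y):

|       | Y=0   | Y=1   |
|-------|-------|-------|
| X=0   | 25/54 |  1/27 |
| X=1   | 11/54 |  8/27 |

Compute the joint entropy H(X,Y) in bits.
1.6780 bits

H(X,Y) = -Σ_{x,y} P(x,y) log₂ P(x,y). Per-cell terms -P(x,y)·log₂P(x,y):
  X=0: 0.51437, 0.17611
  X=1: 0.46759, 0.51997
Sum of the 4 terms: H(X,Y) = 1.6780 bits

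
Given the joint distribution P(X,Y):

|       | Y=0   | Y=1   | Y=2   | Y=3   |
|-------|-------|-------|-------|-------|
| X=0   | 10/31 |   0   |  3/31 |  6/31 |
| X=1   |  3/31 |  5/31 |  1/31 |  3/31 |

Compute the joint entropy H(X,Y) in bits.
2.5476 bits

H(X,Y) = -Σ_{x,y} P(x,y) log₂ P(x,y). Per-cell terms -P(x,y)·log₂P(x,y):
  X=0: 0.52654, 0.00000, 0.32605, 0.45856
  X=1: 0.32605, 0.42456, 0.15981, 0.32605
  (cells with P = 0 contribute 0)
Sum of the 8 terms: H(X,Y) = 2.5476 bits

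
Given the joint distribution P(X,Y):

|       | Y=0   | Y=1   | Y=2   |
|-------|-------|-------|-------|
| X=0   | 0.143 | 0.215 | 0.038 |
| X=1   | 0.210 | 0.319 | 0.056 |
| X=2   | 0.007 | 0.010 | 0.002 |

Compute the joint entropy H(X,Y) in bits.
2.4233 bits

H(X,Y) = -Σ_{x,y} P(x,y) log₂ P(x,y). Per-cell terms -P(x,y)·log₂P(x,y):
  X=0: 0.40125, 0.47678, 0.17928
  X=1: 0.47282, 0.52583, 0.23287
  X=2: 0.05011, 0.06644, 0.01793
Sum of the 9 terms: H(X,Y) = 2.4233 bits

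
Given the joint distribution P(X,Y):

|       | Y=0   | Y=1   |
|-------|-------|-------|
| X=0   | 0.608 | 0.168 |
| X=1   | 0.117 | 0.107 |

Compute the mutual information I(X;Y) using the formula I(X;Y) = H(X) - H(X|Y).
0.0400 bits

I(X;Y) = H(X) - H(X|Y)

Marginal of X (row sums):
  P(X=0) = 0.608 + 0.168 = 0.776
  P(X=1) = 0.117 + 0.107 = 0.224
H(X) = -[0.776·log₂(0.776) + 0.224·log₂(0.224)]
  = 0.283916 + 0.483488 = 0.76740 bits

Marginal of Y (column sums):
  P(Y=0) = 0.608 + 0.117 = 0.725
  P(Y=1) = 0.168 + 0.107 = 0.275
H(X|Y) = Σ_y P(y)·H(X|Y=y):
  Y=0: P(Y=0) = 0.725, P(X|Y=0) = (608/725, 117/725) → H(X|Y=0) = 0.637599
  Y=1: P(Y=1) = 0.275, P(X|Y=1) = (168/275, 107/275) → H(X|Y=1) = 0.964210
H(X|Y) = 0.725·0.637599 + 0.275·0.964210 = 0.72742 bits

I(X;Y) = H(X) - H(X|Y) = 0.76740 - 0.72742 = 0.0400 bits

Cross-check via I(X;Y) = H(X) + H(Y) - H(X,Y): computing H(Y) from the column sums and H(X,Y) from the 4 cells in the same way gives H(Y) = 0.84855 bits and H(X,Y) = 1.57597 bits, so
I(X;Y) = 0.76740 + 0.84855 - 1.57597 = 0.0400 bits ✓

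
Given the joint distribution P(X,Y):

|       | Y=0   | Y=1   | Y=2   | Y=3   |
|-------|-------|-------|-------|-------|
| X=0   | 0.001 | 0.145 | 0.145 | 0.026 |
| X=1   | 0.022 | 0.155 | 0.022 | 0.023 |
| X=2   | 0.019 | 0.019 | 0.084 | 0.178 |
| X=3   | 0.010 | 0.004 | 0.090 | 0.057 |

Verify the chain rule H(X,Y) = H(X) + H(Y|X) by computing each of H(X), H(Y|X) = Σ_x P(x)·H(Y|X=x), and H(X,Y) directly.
H(X) = 1.9528 bits, H(Y|X) = 1.3936 bits, H(X,Y) = 3.3463 bits

Marginal of X (row sums):
  P(X=0) = 0.001 + 0.145 + 0.145 + 0.026 = 0.317
  P(X=1) = 0.022 + 0.155 + 0.022 + 0.023 = 0.222
  P(X=2) = 0.019 + 0.019 + 0.084 + 0.178 = 0.300
  P(X=3) = 0.010 + 0.004 + 0.090 + 0.057 = 0.161
H(X) = -[0.317·log₂(0.317) + 0.222·log₂(0.222) + 0.300·log₂(0.300) + 0.161·log₂(0.161)]
  = 0.525410 + 0.482044 + 0.521090 + 0.424214 = 1.9528 bits

H(Y|X) = Σ_x P(x)·H(Y|X=x):
  X=0: P(X=0) = 0.317, P(Y|X=0) = (1/317, 145/317, 145/317, 26/317) → H(Y|X=0) = 1.354443
  X=1: P(X=1) = 0.222, P(Y|X=1) = (11/111, 155/222, 11/111, 23/222) → H(Y|X=1) = 1.361730
  X=2: P(X=2) = 0.300, P(Y|X=2) = (19/300, 19/300, 7/25, 89/150) → H(Y|X=2) = 1.465297
  X=3: P(X=3) = 0.161, P(Y|X=3) = (10/161, 4/161, 90/161, 57/161) → H(Y|X=3) = 1.380850
H(Y|X) = 0.317·1.354443 + 0.222·1.361730 + 0.300·1.465297 + 0.161·1.380850 = 1.3936 bits

H(X,Y) = -Σ_{x,y} P(x,y) log₂ P(x,y). Per-cell terms -P(x,y)·log₂P(x,y):
  X=0: 0.009966, 0.403952, 0.403952, 0.136899
  X=1: 0.121140, 0.416897, 0.121140, 0.125171
  X=2: 0.108639, 0.108639, 0.300171, 0.443229
  X=3: 0.066439, 0.031863, 0.312654, 0.235575
Sum of the 16 terms: H(X,Y) = 3.3463 bits

Chain rule check:
  H(X) + H(Y|X) = 1.9528 + 1.3936 = 3.3464 bits
  H(X,Y) = 3.3463 bits
✓ Chain rule verified (Δ = 0.0001 is 4-dp rounding noise: each of the three values was rounded independently).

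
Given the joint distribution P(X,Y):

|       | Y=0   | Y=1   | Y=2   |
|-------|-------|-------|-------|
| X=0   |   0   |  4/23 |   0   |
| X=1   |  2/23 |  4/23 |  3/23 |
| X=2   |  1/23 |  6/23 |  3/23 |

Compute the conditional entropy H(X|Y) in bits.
1.3282 bits

H(X|Y) = H(X,Y) - H(Y)

H(X,Y) = -Σ_{x,y} P(x,y) log₂ P(x,y). Per-cell terms -P(x,y)·log₂P(x,y):
  X=0: 0.000000, 0.438880, 0.000000
  X=1: 0.306397, 0.438880, 0.383296
  X=2: 0.196677, 0.505722, 0.383296
  (cells with P = 0 contribute 0)
Sum of the 9 terms: H(X,Y) = 2.65315 bits

Marginal of Y (column sums):
  P(Y=0) = 0 + 2/23 + 1/23 = 3/23
  P(Y=1) = 4/23 + 4/23 + 6/23 = 14/23
  P(Y=2) = 0 + 3/23 + 3/23 = 6/23
H(Y) = -[(3/23)·log₂(3/23) + (14/23)·log₂(14/23) + (6/23)·log₂(6/23)]
  = 0.383296 + 0.435952 + 0.505722 = 1.32497 bits

H(X|Y) = H(X,Y) - H(Y) = 2.65315 - 1.32497 = 1.3282 bits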